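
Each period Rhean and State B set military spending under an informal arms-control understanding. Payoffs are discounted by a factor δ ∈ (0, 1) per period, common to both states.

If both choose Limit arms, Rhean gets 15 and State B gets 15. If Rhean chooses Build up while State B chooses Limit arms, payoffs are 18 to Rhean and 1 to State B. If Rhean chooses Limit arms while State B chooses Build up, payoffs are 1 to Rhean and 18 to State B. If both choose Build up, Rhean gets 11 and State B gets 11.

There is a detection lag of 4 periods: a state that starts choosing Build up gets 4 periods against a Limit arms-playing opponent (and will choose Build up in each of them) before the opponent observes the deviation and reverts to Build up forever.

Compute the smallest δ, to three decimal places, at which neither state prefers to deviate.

A deviator earns 18 for 4 periods, then 11 forever; cooperating earns 15 forever. Multiplying the IC by (1−δ):
15 ≥ 18(1−δ^4) + 11δ^4, so 7·δ^4 ≥ 3 and δ^4 ≥ 3/7.
δ ≥ (3/7)^(1/4) ≈ 0.809.

0.809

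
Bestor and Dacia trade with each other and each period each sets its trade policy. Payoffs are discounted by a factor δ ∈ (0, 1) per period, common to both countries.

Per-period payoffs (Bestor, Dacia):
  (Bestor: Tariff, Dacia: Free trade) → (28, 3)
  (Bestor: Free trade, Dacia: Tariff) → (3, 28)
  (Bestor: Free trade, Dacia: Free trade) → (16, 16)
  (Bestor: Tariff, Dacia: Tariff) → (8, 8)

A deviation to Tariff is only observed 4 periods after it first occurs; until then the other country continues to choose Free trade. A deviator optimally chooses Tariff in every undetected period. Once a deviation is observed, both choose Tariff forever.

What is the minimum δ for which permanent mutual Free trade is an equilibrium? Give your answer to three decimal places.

0.880

The best deviation is to choose Tariff for all 4 undetected periods, earning 28 each, then 8 forever once detected.
Deviation value: 28(1−δ^4)/(1−δ) + 8δ^4/(1−δ); cooperation value: 16/(1−δ).
IC: 16 ≥ 28(1−δ^4) + 8δ^4 = 28 − 20δ^4.
So δ^4 ≥ 12/20 = 3/5, giving δ ≥ (3/5)^(1/4) ≈ 0.880.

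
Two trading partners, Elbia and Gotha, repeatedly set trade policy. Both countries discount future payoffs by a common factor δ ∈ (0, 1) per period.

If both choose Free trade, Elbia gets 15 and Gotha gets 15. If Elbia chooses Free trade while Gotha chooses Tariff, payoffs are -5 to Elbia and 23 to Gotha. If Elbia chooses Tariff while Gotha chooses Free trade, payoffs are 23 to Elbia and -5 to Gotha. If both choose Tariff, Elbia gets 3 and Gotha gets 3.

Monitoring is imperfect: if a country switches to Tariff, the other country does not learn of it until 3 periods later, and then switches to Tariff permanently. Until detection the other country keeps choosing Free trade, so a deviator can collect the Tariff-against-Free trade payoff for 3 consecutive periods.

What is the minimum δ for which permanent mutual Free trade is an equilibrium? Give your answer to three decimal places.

Deviating for the 3 undetected periods gains 23−15 = 8 per period over cooperation, then loses 15−3 = 12 per period forever once punishment starts.
Gain: 8(1 + δ + … + δ^2); loss: 12·δ^3/(1−δ).
No profitable deviation ⇔ 8(1−δ^3) ≤ 12·δ^3, i.e. δ^3 ≥ 8/(8+12) = 2/5.
Hence δ ≥ (2/5)^(1/3) ≈ 0.737.

0.737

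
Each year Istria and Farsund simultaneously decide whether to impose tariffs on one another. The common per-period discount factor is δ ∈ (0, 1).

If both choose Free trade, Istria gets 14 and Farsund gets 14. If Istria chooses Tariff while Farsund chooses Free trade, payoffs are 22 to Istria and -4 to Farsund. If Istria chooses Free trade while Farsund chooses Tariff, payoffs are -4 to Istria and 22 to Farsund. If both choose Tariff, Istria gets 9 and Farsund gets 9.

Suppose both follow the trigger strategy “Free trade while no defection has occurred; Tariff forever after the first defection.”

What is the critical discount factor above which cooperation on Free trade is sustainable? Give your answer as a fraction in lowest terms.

One-period gain from deviating is 22 − 14 = 8. The loss is 14 − 9 = 5 in every subsequent period, with present value 5·δ/(1−δ).
Deviation is unprofitable when 5·δ/(1−δ) ≥ 8, i.e. δ/(1−δ) ≥ 8/5.
Equivalently δ ≥ 8/(8+5) = 8/13.

8/13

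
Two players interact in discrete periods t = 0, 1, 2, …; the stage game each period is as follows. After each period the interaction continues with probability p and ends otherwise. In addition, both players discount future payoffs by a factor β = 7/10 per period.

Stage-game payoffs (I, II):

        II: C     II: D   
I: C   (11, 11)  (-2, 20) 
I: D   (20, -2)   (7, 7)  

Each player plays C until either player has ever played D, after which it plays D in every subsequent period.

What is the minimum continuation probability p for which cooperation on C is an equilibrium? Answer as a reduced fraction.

90/91

With continuation probability p and discount β, the effective per-period discount factor is βp.
Grim-trigger IC: βp ≥ (20−11)/(20−7) = 9/13.
So p ≥ (9/13)/(7/10) = 90/91.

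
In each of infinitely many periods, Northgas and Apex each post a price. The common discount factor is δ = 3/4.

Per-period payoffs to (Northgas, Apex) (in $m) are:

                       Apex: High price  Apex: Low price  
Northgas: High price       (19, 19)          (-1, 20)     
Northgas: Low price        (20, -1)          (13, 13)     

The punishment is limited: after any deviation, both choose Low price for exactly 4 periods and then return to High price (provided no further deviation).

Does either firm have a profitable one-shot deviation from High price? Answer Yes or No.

A one-shot deviation gives 20 now, then 13 for 4 periods, then back to 19.
Gain from deviating: (20−19) today; loss: (19−13) in each of the next 4 periods.
No-deviation condition: (19−13)(δ+…+δ^4) ≥ 20−19, i.e. δ+…+δ^4 ≥ 1/6.
At δ = 3/4: δ+…+δ^4 = 2.0508 ≥ 0.1667.
So cooperation is sustainable.

No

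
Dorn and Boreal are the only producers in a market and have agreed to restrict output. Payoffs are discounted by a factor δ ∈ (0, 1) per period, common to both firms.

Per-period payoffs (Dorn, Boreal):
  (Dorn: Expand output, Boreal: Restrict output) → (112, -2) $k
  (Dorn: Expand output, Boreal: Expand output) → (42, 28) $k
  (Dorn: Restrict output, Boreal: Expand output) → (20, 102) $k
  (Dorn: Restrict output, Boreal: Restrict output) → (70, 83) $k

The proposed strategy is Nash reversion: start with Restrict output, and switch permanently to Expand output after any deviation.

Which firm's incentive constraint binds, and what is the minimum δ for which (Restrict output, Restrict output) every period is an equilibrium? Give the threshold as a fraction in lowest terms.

Dorn's threshold: (112−70)/(112−42) = 3/5.
Boreal's threshold: (102−83)/(102−28) = 19/74.
3/5 > 19/74, so Dorn binds and δ* = 3/5.

Dorn; δ ≥ 3/5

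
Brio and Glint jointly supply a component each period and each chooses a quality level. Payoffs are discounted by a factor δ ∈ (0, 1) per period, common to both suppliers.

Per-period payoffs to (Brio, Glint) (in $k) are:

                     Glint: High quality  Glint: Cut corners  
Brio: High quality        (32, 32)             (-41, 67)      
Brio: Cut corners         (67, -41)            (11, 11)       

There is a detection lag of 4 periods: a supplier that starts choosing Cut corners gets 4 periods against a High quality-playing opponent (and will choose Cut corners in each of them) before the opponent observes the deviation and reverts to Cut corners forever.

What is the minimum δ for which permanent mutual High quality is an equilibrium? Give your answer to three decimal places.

0.889

Deviating for the 4 undetected periods gains 67−32 = 35 per period over cooperation, then loses 32−11 = 21 per period forever once punishment starts.
Gain: 35(1 + δ + … + δ^3); loss: 21·δ^4/(1−δ).
No profitable deviation ⇔ 35(1−δ^4) ≤ 21·δ^4, i.e. δ^4 ≥ 35/(35+21) = 5/8.
Hence δ ≥ (5/8)^(1/4) ≈ 0.889.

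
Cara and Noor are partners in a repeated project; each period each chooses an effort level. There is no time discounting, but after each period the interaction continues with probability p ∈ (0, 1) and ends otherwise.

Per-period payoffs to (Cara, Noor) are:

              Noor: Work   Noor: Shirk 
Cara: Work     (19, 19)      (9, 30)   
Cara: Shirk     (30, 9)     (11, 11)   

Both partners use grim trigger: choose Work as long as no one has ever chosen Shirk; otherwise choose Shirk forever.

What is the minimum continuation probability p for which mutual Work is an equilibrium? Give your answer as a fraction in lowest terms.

11/19

With no time discounting, the continuation probability p plays the role of the discount factor.
Grim-trigger IC: 19/(1−p) ≥ 30 + 11p/(1−p) ⇒ p ≥ (30−19)/(30−11) = 11/19.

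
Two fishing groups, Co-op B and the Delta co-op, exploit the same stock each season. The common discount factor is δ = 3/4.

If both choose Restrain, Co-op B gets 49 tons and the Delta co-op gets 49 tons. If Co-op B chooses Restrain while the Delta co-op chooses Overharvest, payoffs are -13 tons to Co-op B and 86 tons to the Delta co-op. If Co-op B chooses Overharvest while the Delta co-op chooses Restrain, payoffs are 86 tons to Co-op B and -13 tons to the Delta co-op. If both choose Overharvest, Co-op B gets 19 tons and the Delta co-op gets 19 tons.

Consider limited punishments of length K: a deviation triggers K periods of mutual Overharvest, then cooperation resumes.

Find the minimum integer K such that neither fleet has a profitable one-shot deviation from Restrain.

Need Σ_{k=1}^{K} δ^k ≥ (86−49)/(49−19) = 1.2333 at δ = 3/4.
At K = 1 the sum is 0.7500 < 1.2333; at K = 2 it is 1.3125 ≥ 1.2333.
So the minimum punishment length is K = 2.

2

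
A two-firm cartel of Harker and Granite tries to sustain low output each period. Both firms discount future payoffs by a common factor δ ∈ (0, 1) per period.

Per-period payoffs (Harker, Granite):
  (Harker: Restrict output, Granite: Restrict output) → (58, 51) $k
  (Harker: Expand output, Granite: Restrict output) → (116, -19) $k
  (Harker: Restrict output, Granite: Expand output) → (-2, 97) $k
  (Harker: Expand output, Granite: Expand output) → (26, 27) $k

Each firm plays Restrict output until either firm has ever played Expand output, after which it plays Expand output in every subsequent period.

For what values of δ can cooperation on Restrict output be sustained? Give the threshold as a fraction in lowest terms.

Harker: cooperation gives 58 each period; deviation gives 116 once then 26 forever.
  58/(1−δ) ≥ 116 + 26δ/(1−δ) ⇒ δ ≥ 58/90 = 29/45.
Granite: cooperation gives 51 each period; deviation gives 97 once then 27 forever.
  δ ≥ 46/70 = 23/35.
Both must hold, so the binding constraint is Granite's: δ ≥ 23/35.

23/35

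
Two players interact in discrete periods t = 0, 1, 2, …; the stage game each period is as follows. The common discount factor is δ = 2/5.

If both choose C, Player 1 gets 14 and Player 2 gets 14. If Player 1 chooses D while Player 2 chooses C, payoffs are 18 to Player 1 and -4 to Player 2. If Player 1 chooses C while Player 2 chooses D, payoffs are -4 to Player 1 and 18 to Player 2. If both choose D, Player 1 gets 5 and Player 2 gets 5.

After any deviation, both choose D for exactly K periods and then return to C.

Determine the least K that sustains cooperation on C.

IC: δ(1−δ^K)/(1−δ) ≥ (18−14)/(14−5) = 4/9.
With δ = 2/5: need 1 − δ^K ≥ 4/9·(1−2/5)/(2/5), i.e. δ^K ≤ 0.3333.
Since (2/5)^1 = 0.4000 and (2/5)^2 = 0.1600, the smallest such K is 2.

2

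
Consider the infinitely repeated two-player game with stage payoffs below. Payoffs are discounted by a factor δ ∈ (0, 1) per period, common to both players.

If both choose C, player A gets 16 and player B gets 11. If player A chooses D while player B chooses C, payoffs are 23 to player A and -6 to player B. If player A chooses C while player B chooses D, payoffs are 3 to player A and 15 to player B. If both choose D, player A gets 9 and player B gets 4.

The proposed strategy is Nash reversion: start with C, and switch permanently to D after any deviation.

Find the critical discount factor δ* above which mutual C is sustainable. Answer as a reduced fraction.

For player A: deviation gain 23−16 = 7, per-period punishment loss 16−9 = 7. IC gives δ ≥ 7/14 = 1/2.
For player B: gain 4, loss 7 per period, so δ ≥ 4/11.
The tighter constraint is player A's, so cooperation needs δ ≥ 1/2.

1/2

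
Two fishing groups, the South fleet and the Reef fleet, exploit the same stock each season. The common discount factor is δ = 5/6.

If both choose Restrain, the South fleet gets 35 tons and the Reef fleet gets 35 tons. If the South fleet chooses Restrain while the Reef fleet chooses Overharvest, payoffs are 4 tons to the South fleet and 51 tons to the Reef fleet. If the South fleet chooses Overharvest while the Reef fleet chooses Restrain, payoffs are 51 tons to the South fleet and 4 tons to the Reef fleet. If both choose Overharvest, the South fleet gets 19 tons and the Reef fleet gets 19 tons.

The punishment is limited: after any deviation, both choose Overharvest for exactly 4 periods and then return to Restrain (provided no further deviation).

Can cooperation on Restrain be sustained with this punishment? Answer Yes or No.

A one-shot deviation gives 51 now, then 19 for 4 periods, then back to 35.
Gain from deviating: (51−35) today; loss: (35−19) in each of the next 4 periods.
No-deviation condition: (35−19)(δ+…+δ^4) ≥ 51−35, i.e. δ+…+δ^4 ≥ 1.
At δ = 5/6: δ+…+δ^4 = 2.5887 ≥ 1.0000.
So cooperation is sustainable.

Yes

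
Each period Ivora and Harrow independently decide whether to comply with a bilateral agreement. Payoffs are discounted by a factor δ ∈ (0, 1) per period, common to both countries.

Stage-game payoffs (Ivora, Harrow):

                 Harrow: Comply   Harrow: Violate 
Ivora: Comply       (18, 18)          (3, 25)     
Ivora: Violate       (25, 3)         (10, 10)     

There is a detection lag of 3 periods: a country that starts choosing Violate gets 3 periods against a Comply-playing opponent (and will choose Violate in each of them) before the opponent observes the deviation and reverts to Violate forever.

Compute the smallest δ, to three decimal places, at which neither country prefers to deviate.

The best deviation is to choose Violate for all 3 undetected periods, earning 25 each, then 10 forever once detected.
Deviation value: 25(1−δ^3)/(1−δ) + 10δ^3/(1−δ); cooperation value: 18/(1−δ).
IC: 18 ≥ 25(1−δ^3) + 10δ^3 = 25 − 15δ^3.
So δ^3 ≥ 7/15, giving δ ≥ (7/15)^(1/3) ≈ 0.776.

0.776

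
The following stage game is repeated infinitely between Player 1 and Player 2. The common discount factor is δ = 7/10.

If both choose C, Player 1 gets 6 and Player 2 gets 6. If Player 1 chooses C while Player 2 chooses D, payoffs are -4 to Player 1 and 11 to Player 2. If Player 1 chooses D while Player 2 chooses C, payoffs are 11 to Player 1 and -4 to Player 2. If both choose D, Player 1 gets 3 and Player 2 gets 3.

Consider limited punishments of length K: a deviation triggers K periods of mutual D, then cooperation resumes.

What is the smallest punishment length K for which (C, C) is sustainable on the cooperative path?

4

No profitable deviation requires (6−3)(δ+…+δ^K) ≥ 11−6, i.e. δ+…+δ^K ≥ 5/3 ≈ 1.6667.
With δ = 7/10, the partial sums are K=1: 0.7000, K=2: 1.1900, K=3: 1.5330, K=4: 1.7731.
K = 4 is the first length at which the sum reaches 1.6667.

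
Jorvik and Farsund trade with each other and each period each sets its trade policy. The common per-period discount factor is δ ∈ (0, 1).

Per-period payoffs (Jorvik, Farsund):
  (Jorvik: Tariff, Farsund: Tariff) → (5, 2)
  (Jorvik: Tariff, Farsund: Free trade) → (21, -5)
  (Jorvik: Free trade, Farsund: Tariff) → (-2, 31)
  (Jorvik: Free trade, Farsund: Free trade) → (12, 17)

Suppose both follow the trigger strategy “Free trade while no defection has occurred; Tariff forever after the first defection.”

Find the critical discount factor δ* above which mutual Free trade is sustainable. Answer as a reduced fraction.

Jorvik: cooperation gives 12 each period; deviation gives 21 once then 5 forever.
  12/(1−δ) ≥ 21 + 5δ/(1−δ) ⇒ δ ≥ 9/16.
Farsund: cooperation gives 17 each period; deviation gives 31 once then 2 forever.
  δ ≥ 14/29.
Both must hold, so the binding constraint is Jorvik's: δ ≥ 9/16.

9/16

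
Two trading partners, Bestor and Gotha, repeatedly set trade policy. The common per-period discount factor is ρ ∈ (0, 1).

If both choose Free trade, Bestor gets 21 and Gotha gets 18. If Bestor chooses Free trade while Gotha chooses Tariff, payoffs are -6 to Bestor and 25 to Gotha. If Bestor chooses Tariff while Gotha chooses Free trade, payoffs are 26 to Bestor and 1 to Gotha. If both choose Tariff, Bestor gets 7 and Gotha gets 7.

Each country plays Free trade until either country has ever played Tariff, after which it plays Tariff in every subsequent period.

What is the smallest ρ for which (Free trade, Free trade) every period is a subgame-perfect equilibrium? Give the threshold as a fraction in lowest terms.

7/18

Bestor's threshold: (26−21)/(26−7) = 5/19.
Gotha's threshold: (25−18)/(25−7) = 7/18.
5/19 < 7/18, so Gotha binds and ρ* = 7/18.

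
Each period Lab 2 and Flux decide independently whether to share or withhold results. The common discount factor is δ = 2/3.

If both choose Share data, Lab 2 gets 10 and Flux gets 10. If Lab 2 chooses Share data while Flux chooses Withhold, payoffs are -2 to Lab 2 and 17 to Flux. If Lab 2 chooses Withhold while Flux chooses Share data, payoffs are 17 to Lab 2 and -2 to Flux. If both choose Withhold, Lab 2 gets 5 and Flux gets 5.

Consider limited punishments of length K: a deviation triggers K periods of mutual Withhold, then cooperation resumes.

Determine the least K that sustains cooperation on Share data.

3

IC: δ(1−δ^K)/(1−δ) ≥ (17−10)/(10−5) = 7/5.
With δ = 2/3: need 1 − δ^K ≥ 7/5·(1−2/3)/(2/3), i.e. δ^K ≤ 0.3000.
Since (2/3)^2 = 0.4444 and (2/3)^3 = 0.2963, the smallest such K is 3.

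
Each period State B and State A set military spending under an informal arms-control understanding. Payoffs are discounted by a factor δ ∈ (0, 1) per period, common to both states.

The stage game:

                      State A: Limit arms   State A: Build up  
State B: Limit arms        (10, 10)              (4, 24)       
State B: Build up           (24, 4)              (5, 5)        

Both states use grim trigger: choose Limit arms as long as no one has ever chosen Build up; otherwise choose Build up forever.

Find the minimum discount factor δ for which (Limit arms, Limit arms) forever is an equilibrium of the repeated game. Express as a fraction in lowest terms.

Cooperation forever yields 10 each period: 10/(1−δ).
Deviating yields 24 once, then 5 forever: 24 + 5δ/(1−δ).
No profitable deviation requires 10/(1−δ) ≥ 24 + 5δ/(1−δ).
Multiplying by (1−δ): 10 ≥ 24(1−δ) + 5δ = 24 − 19δ.
So 19δ ≥ 14, i.e. δ ≥ 14/19.

14/19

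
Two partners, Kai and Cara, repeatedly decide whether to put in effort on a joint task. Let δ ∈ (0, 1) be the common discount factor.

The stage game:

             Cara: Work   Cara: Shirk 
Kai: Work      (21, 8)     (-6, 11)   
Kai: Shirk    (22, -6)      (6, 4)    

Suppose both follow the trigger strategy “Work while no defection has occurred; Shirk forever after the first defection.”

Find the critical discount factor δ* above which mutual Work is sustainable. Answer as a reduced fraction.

3/7

Kai's threshold: (22−21)/(22−6) = 1/16.
Cara's threshold: (11−8)/(11−4) = 3/7.
1/16 < 3/7, so Cara binds and δ* = 3/7.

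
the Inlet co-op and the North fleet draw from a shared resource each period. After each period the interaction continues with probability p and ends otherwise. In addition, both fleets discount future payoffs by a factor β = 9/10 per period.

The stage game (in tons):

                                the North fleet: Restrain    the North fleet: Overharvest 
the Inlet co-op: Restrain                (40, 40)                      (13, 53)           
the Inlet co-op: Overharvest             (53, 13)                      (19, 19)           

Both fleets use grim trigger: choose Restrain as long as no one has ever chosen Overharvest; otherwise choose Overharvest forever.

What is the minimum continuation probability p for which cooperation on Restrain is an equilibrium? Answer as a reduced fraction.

Expected continuation weight on next period's payoff is β·p = 9/10·p, which plays the role of the discount factor.
Cooperation requires 9/10·p ≥ (53−40)/(53−19) = 13/34, hence p ≥ 65/153.

65/153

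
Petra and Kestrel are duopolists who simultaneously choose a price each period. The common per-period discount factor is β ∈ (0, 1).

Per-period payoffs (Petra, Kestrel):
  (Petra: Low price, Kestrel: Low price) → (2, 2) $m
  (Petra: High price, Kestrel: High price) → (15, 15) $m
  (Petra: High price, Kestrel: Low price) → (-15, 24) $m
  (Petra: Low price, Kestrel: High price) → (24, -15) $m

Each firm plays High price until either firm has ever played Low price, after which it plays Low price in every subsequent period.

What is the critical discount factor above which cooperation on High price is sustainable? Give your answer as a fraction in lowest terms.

9/22

Cooperation forever yields 15 each period: 15/(1−β).
Deviating yields 24 once, then 2 forever: 24 + 2β/(1−β).
No profitable deviation requires 15/(1−β) ≥ 24 + 2β/(1−β).
Multiplying by (1−β): 15 ≥ 24(1−β) + 2β = 24 − 22β.
So 22β ≥ 9, i.e. β ≥ 9/22.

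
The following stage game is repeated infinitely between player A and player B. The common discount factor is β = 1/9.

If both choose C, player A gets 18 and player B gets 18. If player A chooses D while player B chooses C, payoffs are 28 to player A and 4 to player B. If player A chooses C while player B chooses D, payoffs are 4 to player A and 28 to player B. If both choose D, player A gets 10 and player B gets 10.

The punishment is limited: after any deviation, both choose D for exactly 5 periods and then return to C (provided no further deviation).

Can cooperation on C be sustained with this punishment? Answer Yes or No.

Comparing payoff streams over the 6 periods until play realigns: cooperate → 18(1+β+…+β^5); deviate → 28 + 10(β+…+β^5).
Cooperation is sustained iff (18−10)(β+…+β^5) ≥ 28−18.
β+…+β^5 = 1/9·(1−(1/9)^5)/(1−1/9) = 0.1250, and (28−18)/(18−10) = 1.2500.
0.1250 < 1.2500, so cooperation is not sustainable.

No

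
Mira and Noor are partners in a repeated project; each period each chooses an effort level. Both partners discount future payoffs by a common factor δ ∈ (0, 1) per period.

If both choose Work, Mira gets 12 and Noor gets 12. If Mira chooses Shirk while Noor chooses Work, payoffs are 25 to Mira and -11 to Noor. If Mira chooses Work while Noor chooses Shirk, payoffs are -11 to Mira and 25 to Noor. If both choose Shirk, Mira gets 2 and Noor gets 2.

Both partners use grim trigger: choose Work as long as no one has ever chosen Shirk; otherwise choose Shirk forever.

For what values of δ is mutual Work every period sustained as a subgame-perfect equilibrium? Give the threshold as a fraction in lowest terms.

13/23

Cooperation forever yields 12 each period: 12/(1−δ).
Deviating yields 25 once, then 2 forever: 25 + 2δ/(1−δ).
No profitable deviation requires 12/(1−δ) ≥ 25 + 2δ/(1−δ).
Multiplying by (1−δ): 12 ≥ 25(1−δ) + 2δ = 25 − 23δ.
So 23δ ≥ 13, i.e. δ ≥ 13/23.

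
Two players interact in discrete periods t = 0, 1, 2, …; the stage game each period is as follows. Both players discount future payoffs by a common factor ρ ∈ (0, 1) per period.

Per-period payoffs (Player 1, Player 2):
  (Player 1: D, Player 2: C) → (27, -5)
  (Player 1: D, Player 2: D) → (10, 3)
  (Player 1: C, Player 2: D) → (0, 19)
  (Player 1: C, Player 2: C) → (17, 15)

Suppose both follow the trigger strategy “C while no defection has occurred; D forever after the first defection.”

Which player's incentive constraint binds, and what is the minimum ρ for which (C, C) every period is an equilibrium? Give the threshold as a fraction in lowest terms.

For Player 1: deviation gain 27−17 = 10, per-period punishment loss 17−10 = 7. IC gives ρ ≥ 10/17.
For Player 2: gain 4, loss 12 per period, so ρ ≥ 4/16 = 1/4.
The tighter constraint is Player 1's, so cooperation needs ρ ≥ 10/17.

Player 1; ρ ≥ 10/17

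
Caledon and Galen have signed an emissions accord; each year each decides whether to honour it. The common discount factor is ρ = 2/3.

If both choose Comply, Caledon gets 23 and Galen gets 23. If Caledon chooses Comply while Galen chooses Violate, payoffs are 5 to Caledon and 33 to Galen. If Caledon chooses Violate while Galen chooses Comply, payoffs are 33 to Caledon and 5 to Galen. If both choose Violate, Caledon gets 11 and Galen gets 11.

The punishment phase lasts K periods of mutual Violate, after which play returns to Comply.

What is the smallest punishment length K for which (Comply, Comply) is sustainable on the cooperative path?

No profitable deviation requires (23−11)(ρ+…+ρ^K) ≥ 33−23, i.e. ρ+…+ρ^K ≥ 5/6 ≈ 0.8333.
With ρ = 2/3, the partial sums are K=1: 0.6667, K=2: 1.1111.
K = 2 is the first length at which the sum reaches 0.8333.

2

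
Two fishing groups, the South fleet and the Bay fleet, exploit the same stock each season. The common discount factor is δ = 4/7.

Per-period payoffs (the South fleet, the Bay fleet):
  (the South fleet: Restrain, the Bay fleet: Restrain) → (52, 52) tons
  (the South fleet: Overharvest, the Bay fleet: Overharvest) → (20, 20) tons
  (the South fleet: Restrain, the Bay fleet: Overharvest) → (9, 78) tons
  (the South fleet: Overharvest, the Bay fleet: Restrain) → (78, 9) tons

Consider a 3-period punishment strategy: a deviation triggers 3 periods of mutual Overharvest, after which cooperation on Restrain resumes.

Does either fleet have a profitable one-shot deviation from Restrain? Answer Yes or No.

No

Comparing payoff streams over the 4 periods until play realigns: cooperate → 52(1+δ+…+δ^3); deviate → 78 + 20(δ+…+δ^3).
Cooperation is sustained iff (52−20)(δ+…+δ^3) ≥ 78−52.
δ+…+δ^3 = 4/7·(1−(4/7)^3)/(1−4/7) = 1.0845, and (78−52)/(52−20) = 0.8125.
1.0845 ≥ 0.8125, so cooperation is sustainable.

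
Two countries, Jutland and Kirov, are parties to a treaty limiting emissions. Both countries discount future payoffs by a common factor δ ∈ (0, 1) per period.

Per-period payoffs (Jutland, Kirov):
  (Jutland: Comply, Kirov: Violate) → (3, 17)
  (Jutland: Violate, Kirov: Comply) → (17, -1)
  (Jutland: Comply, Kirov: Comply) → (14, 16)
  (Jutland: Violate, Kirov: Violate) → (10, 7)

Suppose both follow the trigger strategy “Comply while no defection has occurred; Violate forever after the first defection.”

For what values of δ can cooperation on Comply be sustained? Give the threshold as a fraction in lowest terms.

For Jutland: deviation gain 17−14 = 3, per-period punishment loss 14−10 = 4. IC gives δ ≥ 3/7.
For Kirov: gain 1, loss 9 per period, so δ ≥ 1/10.
The tighter constraint is Jutland's, so cooperation needs δ ≥ 3/7.

3/7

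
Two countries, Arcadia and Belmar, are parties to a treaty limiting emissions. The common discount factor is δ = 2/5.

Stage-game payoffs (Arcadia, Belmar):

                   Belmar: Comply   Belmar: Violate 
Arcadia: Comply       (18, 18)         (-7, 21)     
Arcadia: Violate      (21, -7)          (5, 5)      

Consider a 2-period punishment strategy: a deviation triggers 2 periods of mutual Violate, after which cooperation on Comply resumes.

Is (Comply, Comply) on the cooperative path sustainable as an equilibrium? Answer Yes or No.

Yes

A one-shot deviation gives 21 now, then 5 for 2 periods, then back to 18.
Gain from deviating: (21−18) today; loss: (18−5) in each of the next 2 periods.
No-deviation condition: (18−5)(δ+…+δ^2) ≥ 21−18, i.e. δ+…+δ^2 ≥ 3/13.
At δ = 2/5: δ+…+δ^2 = 0.5600 ≥ 0.2308.
So cooperation is sustainable.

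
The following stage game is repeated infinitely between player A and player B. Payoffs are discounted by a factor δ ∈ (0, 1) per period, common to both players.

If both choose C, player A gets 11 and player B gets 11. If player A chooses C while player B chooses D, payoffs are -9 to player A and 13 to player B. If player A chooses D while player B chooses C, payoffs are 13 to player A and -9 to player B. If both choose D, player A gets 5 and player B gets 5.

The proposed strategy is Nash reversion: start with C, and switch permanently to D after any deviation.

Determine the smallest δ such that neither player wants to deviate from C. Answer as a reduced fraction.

1/4

Cooperation forever yields 11 each period: 11/(1−δ).
Deviating yields 13 once, then 5 forever: 13 + 5δ/(1−δ).
No profitable deviation requires 11/(1−δ) ≥ 13 + 5δ/(1−δ).
Multiplying by (1−δ): 11 ≥ 13(1−δ) + 5δ = 13 − 8δ.
So 8δ ≥ 2, i.e. δ ≥ 2/8 = 1/4.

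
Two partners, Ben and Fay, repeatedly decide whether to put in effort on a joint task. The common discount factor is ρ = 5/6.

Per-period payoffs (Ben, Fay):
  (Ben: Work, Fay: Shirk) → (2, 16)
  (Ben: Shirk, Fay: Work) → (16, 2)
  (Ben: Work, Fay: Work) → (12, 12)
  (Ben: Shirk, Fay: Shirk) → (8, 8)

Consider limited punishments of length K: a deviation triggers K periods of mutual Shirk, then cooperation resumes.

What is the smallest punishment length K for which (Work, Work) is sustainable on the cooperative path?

2

IC: ρ(1−ρ^K)/(1−ρ) ≥ (16−12)/(12−8) = 1.
With ρ = 5/6: need 1 − ρ^K ≥ 1·(1−5/6)/(5/6), i.e. ρ^K ≤ 0.8000.
Since (5/6)^1 = 0.8333 and (5/6)^2 = 0.6944, the smallest such K is 2.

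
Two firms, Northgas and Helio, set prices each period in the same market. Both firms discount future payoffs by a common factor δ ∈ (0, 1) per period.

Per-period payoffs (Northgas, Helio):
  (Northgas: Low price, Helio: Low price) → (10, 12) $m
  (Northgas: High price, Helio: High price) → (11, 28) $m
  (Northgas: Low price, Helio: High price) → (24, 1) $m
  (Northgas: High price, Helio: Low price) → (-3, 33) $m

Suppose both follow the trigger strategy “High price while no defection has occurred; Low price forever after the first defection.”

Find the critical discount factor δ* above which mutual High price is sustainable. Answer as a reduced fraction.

13/14

Northgas's threshold: (24−11)/(24−10) = 13/14.
Helio's threshold: (33−28)/(33−12) = 5/21.
13/14 > 5/21, so Northgas binds and δ* = 13/14.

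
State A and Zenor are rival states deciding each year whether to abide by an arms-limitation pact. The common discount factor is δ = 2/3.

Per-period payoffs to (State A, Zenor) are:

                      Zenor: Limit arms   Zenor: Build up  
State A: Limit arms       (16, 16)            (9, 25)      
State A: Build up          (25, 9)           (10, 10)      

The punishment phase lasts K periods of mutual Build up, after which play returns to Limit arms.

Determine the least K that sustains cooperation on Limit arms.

IC: δ(1−δ^K)/(1−δ) ≥ (25−16)/(16−10) = 3/2.
With δ = 2/3: need 1 − δ^K ≥ 3/2·(1−2/3)/(2/3), i.e. δ^K ≤ 0.2500.
Since (2/3)^3 = 0.2963 and (2/3)^4 = 0.1975, the smallest such K is 4.

4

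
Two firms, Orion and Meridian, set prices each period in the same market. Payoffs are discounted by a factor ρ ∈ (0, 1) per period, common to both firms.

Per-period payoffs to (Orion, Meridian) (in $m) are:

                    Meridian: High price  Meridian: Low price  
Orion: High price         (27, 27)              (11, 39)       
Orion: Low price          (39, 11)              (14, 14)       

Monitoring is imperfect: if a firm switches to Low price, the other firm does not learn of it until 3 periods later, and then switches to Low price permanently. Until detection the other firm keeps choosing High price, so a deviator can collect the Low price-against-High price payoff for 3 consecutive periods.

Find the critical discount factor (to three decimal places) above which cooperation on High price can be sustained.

0.783

Deviating for the 3 undetected periods gains 39−27 = 12 per period over cooperation, then loses 27−14 = 13 per period forever once punishment starts.
Gain: 12(1 + ρ + … + ρ^2); loss: 13·ρ^3/(1−ρ).
No profitable deviation ⇔ 12(1−ρ^3) ≤ 13·ρ^3, i.e. ρ^3 ≥ 12/(12+13) = 12/25.
Hence ρ ≥ (12/25)^(1/3) ≈ 0.783.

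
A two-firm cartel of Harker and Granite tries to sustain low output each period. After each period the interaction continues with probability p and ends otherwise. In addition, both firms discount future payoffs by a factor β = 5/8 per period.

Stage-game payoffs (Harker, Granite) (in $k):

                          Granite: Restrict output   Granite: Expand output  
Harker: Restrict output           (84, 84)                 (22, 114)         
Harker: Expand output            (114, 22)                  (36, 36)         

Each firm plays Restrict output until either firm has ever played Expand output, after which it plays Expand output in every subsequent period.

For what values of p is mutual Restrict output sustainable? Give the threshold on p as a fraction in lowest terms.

8/13

With continuation probability p and discount β, the effective per-period discount factor is βp.
Grim-trigger IC: βp ≥ (114−84)/(114−36) = 5/13.
So p ≥ (5/13)/(5/8) = 8/13.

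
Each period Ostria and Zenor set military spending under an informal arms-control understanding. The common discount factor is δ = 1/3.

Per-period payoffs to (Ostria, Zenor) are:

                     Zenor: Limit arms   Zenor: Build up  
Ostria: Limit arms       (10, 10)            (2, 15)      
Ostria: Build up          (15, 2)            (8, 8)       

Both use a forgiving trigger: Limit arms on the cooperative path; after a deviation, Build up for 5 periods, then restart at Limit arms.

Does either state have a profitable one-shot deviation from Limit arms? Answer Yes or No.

A one-shot deviation gives 15 now, then 8 for 5 periods, then back to 10.
Gain from deviating: (15−10) today; loss: (10−8) in each of the next 5 periods.
No-deviation condition: (10−8)(δ+…+δ^5) ≥ 15−10, i.e. δ+…+δ^5 ≥ 5/2.
At δ = 1/3: δ+…+δ^5 = 0.4979 < 2.5000.
So cooperation is not sustainable.

Yes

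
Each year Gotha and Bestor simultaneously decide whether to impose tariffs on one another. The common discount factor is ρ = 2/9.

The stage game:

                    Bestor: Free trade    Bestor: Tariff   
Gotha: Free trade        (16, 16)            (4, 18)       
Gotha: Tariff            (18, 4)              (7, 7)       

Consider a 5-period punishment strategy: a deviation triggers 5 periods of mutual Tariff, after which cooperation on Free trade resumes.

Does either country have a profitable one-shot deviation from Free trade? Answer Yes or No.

No

IC: ρ+…+ρ^5 ≥ (18−16)/(16−7) = 2/9.
At ρ = 2/9: partial sum = 0.2856 ≥ 0.2222. Cooperation sustainable.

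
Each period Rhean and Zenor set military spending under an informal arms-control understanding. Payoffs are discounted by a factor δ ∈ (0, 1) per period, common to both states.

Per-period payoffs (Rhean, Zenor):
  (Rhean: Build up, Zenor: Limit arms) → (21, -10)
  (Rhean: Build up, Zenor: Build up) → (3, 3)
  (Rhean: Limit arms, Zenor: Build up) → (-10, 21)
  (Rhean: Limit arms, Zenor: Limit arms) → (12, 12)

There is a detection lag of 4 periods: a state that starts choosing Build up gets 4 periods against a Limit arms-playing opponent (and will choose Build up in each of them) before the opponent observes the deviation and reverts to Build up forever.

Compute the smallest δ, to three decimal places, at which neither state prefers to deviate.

0.841

A deviator earns 21 for 4 periods, then 3 forever; cooperating earns 12 forever. Multiplying the IC by (1−δ):
12 ≥ 21(1−δ^4) + 3δ^4, so 18·δ^4 ≥ 9 and δ^4 ≥ 1/2.
δ ≥ (1/2)^(1/4) ≈ 0.841.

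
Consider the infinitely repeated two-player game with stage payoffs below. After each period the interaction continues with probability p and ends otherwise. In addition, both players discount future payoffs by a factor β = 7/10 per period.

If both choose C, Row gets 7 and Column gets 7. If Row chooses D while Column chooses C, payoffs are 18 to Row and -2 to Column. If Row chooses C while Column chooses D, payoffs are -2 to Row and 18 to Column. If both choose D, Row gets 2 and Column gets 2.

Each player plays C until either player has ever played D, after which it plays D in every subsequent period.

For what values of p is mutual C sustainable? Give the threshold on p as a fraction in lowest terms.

Expected continuation weight on next period's payoff is β·p = 7/10·p, which plays the role of the discount factor.
Cooperation requires 7/10·p ≥ (18−7)/(18−2) = 11/16, hence p ≥ 55/56.

55/56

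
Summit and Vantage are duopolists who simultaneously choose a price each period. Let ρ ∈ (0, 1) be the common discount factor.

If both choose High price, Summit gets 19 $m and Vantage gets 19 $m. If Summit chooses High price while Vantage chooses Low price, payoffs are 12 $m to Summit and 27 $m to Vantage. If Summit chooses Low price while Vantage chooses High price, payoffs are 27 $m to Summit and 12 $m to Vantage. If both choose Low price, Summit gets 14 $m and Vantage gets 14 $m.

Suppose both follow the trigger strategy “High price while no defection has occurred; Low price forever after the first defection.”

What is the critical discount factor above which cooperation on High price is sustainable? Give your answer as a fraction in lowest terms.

19/(1−ρ) ≥ 27 + 14ρ/(1−ρ)
19 ≥ 27 − 13ρ
ρ ≥ 8/13.

8/13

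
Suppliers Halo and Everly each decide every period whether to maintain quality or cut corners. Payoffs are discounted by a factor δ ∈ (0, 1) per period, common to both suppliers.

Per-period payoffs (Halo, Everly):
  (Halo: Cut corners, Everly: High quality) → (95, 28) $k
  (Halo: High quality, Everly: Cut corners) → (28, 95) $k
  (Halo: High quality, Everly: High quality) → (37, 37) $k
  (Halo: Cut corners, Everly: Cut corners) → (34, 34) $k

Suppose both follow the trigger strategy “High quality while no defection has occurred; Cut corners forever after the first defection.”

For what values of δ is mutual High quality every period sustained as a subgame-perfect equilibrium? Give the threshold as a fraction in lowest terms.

58/61

Under grim trigger the critical discount factor is (T−C)/(T−P) with T = 95, C = 37, P = 34.
δ* = (95−37)/(95−34) = 58/61.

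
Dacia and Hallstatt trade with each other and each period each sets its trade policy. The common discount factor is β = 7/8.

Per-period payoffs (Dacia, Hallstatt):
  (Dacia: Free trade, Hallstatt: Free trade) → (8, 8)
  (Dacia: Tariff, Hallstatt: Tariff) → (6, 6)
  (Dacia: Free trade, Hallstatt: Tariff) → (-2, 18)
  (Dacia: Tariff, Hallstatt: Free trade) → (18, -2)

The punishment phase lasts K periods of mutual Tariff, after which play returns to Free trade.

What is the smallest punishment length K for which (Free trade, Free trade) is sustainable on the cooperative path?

10

No profitable deviation requires (8−6)(β+…+β^K) ≥ 18−8, i.e. β+…+β^K ≥ 5 ≈ 5.0000.
With β = 7/8, the partial sums are K=1: 0.8750, K=2: 1.6406, …, K=8: 4.5947, K=9: 4.8954, K=10: 5.1585.
K = 10 is the first length at which the sum reaches 5.0000.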